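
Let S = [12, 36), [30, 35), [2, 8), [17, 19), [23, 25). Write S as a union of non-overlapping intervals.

[2, 8) ∪ [12, 36)

Sort by start: [2, 8), [12, 36), [17, 19), [23, 25), [30, 35).
[12, 36) is disjoint → start new block.
[17, 19) overlaps/touches [12, 36) → extend to [12, 36).
[23, 25) overlaps/touches [12, 36) → extend to [12, 36).
[30, 35) overlaps/touches [12, 36) → extend to [12, 36).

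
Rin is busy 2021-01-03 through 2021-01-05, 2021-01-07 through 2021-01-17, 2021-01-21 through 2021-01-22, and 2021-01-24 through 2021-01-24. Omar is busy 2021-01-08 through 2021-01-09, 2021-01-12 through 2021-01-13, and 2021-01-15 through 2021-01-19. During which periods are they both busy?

2021-01-03 through 2021-01-05: no overlap with the second set.
2021-01-07 through 2021-01-17 meets the second set on 2021-01-08 through 2021-01-09, 2021-01-12 through 2021-01-13, 2021-01-15 through 2021-01-17.
2021-01-21 through 2021-01-22: no overlap with the second set.
2021-01-24 through 2021-01-24: no overlap with the second set.

2021-01-08 through 2021-01-09, 2021-01-12 through 2021-01-13, 2021-01-15 through 2021-01-17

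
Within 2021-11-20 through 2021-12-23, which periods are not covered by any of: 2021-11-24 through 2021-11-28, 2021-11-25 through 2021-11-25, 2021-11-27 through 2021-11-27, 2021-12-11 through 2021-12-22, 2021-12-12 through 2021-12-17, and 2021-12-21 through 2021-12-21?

Covered (merged): 2021-11-24 through 2021-11-28, 2021-12-11 through 2021-12-22.
Uncovered inside 2021-11-20 through 2021-12-23: 2021-11-20 through 2021-11-23, 2021-11-29 through 2021-12-10, 2021-12-23 through 2021-12-23.

2021-11-20 through 2021-11-23, 2021-11-29 through 2021-12-10, 2021-12-23 through 2021-12-23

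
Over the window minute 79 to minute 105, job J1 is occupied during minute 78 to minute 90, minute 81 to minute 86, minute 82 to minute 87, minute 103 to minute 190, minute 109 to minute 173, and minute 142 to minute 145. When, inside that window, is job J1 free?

After merging, the occupied span is minute 78 to minute 90, minute 103 to minute 190.
Uncovered inside minute 79 to minute 105: minute 90 to minute 103.

minute 90 to minute 103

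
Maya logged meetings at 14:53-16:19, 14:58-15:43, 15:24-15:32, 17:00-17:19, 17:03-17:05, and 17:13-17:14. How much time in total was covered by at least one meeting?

1 h 45 min

Merged: 14:53–16:19, 17:00–17:19.
Lengths: 1 h 26 min + 19 min = 1 h 45 min.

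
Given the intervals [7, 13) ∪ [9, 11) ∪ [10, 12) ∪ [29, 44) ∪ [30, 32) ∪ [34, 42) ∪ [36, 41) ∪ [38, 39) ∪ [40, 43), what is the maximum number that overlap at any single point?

4

Sweep endpoints in order; track running count of active intervals.
Peak of 4 reached at 38.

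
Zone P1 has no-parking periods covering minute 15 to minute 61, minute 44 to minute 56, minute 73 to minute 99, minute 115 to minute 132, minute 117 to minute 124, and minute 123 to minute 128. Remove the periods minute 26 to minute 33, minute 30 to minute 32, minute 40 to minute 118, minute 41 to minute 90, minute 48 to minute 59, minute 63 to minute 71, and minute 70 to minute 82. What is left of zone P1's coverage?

Merge the first list: minute 15 to minute 61, minute 73 to minute 99, minute 115 to minute 132.
Merge the second list: minute 26 to minute 33, minute 40 to minute 118.
minute 15 to minute 61 minus B → minute 15 to minute 26, minute 33 to minute 40.
minute 73 to minute 99: fully covered by B → removed.
minute 115 to minute 132 minus B → minute 118 to minute 132.

minute 15 to minute 26, minute 33 to minute 40, minute 118 to minute 132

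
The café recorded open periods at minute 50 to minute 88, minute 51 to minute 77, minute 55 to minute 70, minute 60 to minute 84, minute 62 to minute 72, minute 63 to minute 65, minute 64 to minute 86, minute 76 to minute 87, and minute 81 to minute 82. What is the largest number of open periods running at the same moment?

7

Sweep endpoints in order; track running count of active intervals.
Peak of 7 reached at minute 64.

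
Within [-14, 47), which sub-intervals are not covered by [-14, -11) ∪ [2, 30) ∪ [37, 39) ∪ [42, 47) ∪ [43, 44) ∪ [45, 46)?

[-11, 2) ∪ [30, 37) ∪ [39, 42)

The merged coverage is [-14, -11), [2, 30), [37, 39), [42, 47).
Complement within [-14, 47): [-11, 2), [30, 37), [39, 42).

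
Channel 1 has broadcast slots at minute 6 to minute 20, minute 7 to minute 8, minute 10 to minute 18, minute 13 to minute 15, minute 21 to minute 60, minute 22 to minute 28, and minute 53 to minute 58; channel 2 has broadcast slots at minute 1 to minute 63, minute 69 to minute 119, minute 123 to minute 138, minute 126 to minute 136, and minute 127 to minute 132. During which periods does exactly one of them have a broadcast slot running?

minute 1 to minute 6, minute 20 to minute 21, minute 60 to minute 63, minute 69 to minute 119, minute 123 to minute 138

A, merged: minute 6 to minute 20, minute 21 to minute 60.
B, merged: minute 1 to minute 63, minute 69 to minute 119, minute 123 to minute 138.
Only in the first: none.
Only in the second: minute 1 to minute 6, minute 20 to minute 21, minute 60 to minute 63, minute 69 to minute 119, minute 123 to minute 138.
Together these are the periods covered by exactly one.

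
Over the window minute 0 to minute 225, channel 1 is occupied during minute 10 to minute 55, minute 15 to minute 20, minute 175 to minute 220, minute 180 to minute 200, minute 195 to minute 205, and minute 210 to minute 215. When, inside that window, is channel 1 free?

minute 0 to minute 10, minute 55 to minute 175, minute 220 to minute 225

The merged coverage is minute 10 to minute 55, minute 175 to minute 220.
Gaps within minute 0 to minute 225: minute 0 to minute 10, minute 55 to minute 175, minute 220 to minute 225.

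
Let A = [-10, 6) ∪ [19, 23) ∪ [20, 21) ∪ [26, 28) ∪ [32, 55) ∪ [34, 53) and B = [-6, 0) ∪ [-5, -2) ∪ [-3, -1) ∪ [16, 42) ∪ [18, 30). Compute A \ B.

[-10, -6) ∪ [0, 6) ∪ [42, 55)

Merge the first list: [-10, 6), [19, 23), [26, 28), [32, 55).
Merge the second list: [-6, 0), [16, 42).
[-10, 6) \ B = [-10, -6), [0, 6).
[19, 23): entirely removed.
[26, 28): entirely removed.
[32, 55) \ B = [42, 55).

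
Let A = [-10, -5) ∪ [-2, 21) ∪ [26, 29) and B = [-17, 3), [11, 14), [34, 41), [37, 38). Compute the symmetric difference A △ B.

[-17, -10) ∪ [-5, -2) ∪ [3, 11) ∪ [14, 21) ∪ [26, 29) ∪ [34, 41)

B, merged: [-17, 3), [11, 14), [34, 41).
A \ B = [3, 11), [14, 21), [26, 29).
B \ A = [-17, -10), [-5, -2), [34, 41).
Union of the two gives the symmetric difference.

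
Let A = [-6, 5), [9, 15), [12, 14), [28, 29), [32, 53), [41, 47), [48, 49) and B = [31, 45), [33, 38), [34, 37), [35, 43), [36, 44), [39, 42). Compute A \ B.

Merge the first list: [-6, 5), [9, 15), [28, 29), [32, 53).
Merge the second list: [31, 45).
[-6, 5): nothing removed.
[9, 15): nothing removed.
[28, 29): nothing removed.
[32, 53) \ B = [45, 53).

[-6, 5) ∪ [9, 15) ∪ [28, 29) ∪ [45, 53)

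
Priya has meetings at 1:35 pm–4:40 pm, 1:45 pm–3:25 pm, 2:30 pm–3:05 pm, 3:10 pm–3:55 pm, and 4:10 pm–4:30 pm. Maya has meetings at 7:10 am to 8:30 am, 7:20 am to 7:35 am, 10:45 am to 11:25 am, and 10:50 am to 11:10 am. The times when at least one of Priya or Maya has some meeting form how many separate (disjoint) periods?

3

First set merges to 1:35 pm–4:40 pm.
Second set merges to 7:10 am–8:30 am, 10:45 am–11:25 am.
A ∪ B = 7:10 am–8:30 am, 10:45 am–11:25 am, 1:35 pm–4:40 pm.
That is 3 disjoint pieces.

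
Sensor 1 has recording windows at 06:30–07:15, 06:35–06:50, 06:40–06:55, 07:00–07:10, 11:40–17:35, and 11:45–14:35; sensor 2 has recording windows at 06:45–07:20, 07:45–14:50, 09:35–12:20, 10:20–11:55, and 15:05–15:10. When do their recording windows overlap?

A, merged: 06:30–07:15, 11:40–17:35.
B, merged: 06:45–07:20, 07:45–14:50, 15:05–15:10.
06:30–07:15 meets the second set on 06:45–07:15.
11:40–17:35 meets the second set on 11:40–14:50, 15:05–15:10.

06:45–07:15, 11:40–14:50, 15:05–15:10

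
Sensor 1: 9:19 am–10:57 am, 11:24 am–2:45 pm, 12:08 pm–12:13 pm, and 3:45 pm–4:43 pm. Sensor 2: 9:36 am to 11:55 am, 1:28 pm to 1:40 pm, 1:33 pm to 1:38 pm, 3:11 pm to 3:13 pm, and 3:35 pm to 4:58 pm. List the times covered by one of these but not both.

9:19 am–9:36 am, 10:57 am–11:24 am, 11:55 am–1:28 pm, 1:40 pm–2:45 pm, 3:11 pm–3:13 pm, 3:35 pm–3:45 pm, 4:43 pm–4:58 pm

A, merged: 9:19 am–10:57 am, 11:24 am–2:45 pm, 3:45 pm–4:43 pm.
B, merged: 9:36 am–11:55 am, 1:28 pm–1:40 pm, 3:11 pm–3:13 pm, 3:35 pm–4:58 pm.
A \ B = 9:19 am–9:36 am, 11:55 am–1:28 pm, 1:40 pm–2:45 pm.
B \ A = 10:57 am–11:24 am, 3:11 pm–3:13 pm, 3:35 pm–3:45 pm, 4:43 pm–4:58 pm.
Union of the two gives the symmetric difference.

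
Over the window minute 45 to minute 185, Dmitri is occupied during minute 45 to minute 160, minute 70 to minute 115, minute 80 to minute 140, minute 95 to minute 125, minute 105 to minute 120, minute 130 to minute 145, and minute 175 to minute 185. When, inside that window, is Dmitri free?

Covered (merged): minute 45 to minute 160, minute 175 to minute 185.
Uncovered inside minute 45 to minute 185: minute 160 to minute 175.

minute 160 to minute 175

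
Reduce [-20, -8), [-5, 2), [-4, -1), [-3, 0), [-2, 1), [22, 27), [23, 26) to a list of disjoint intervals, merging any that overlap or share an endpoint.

[-20, -8) ∪ [-5, 2) ∪ [22, 27)

[-5, 2) is disjoint → start new block.
[-4, -1) overlaps/touches [-5, 2) → extend to [-5, 2).
[-3, 0) overlaps/touches [-5, 2) → extend to [-5, 2).
[-2, 1) overlaps/touches [-5, 2) → extend to [-5, 2).
[22, 27) is disjoint → start new block.
[23, 26) overlaps/touches [22, 27) → extend to [22, 27).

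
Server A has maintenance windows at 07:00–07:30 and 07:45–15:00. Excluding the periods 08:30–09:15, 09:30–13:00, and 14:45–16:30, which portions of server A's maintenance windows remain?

07:00-07:30, 07:45-08:30, 09:15-09:30, 13:00-14:45

07:00-07:30 is untouched.
07:45-15:00 with B removed leaves 07:45-08:30, 09:15-09:30, 13:00-14:45.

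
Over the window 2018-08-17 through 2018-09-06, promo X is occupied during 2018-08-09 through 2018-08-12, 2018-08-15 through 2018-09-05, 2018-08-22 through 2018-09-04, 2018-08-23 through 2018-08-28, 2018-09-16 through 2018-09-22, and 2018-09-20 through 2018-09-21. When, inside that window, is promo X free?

After merging, the occupied span is 2018-08-09 through 2018-08-12, 2018-08-15 through 2018-09-05, 2018-09-16 through 2018-09-22.
Complement within 2018-08-17 through 2018-09-06: 2018-09-06 through 2018-09-06.

2018-09-06 through 2018-09-06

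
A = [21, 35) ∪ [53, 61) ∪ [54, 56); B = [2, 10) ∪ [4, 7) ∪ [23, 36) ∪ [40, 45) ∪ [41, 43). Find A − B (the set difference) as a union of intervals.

[21, 23) ∪ [53, 61)

A, merged: [21, 35), [53, 61).
B, merged: [2, 10), [23, 36), [40, 45).
[21, 35) with B removed leaves [21, 23).
[53, 61) is untouched.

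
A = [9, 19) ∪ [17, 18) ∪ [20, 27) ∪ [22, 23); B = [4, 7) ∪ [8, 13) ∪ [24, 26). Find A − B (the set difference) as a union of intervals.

[13, 19) ∪ [20, 24) ∪ [26, 27)

First set merges to [9, 19), [20, 27).
[9, 19) \ B = [13, 19).
[20, 27) \ B = [20, 24), [26, 27).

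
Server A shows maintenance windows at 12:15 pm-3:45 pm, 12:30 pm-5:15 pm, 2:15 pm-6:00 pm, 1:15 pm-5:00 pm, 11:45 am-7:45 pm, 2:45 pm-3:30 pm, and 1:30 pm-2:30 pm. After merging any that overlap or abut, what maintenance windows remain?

Sort by start: 11:45 am–7:45 pm, 12:15 pm–3:45 pm, 12:30 pm–5:15 pm, 1:15 pm–5:00 pm, 1:30 pm–2:30 pm, 2:15 pm–6:00 pm, 2:45 pm–3:30 pm.
12:15 pm–3:45 pm overlaps/touches 11:45 am–7:45 pm → extend to 11:45 am–7:45 pm.
12:30 pm–5:15 pm overlaps/touches 11:45 am–7:45 pm → extend to 11:45 am–7:45 pm.
1:15 pm–5:00 pm overlaps/touches 11:45 am–7:45 pm → extend to 11:45 am–7:45 pm.
1:30 pm–2:30 pm overlaps/touches 11:45 am–7:45 pm → extend to 11:45 am–7:45 pm.
2:15 pm–6:00 pm overlaps/touches 11:45 am–7:45 pm → extend to 11:45 am–7:45 pm.
2:45 pm–3:30 pm overlaps/touches 11:45 am–7:45 pm → extend to 11:45 am–7:45 pm.

11:45 am–7:45 pm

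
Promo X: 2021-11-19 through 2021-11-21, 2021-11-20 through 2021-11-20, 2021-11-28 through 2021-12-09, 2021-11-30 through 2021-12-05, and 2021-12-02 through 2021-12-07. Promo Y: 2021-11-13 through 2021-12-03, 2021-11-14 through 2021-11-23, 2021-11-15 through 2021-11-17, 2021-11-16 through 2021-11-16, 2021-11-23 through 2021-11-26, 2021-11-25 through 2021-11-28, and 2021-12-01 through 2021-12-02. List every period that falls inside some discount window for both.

Merge the first list: 2021-11-19 through 2021-11-21, 2021-11-28 through 2021-12-09.
Merge the second list: 2021-11-13 through 2021-12-03.
2021-11-19 through 2021-11-21 meets the second set on 2021-11-19 through 2021-11-21.
2021-11-28 through 2021-12-09 meets the second set on 2021-11-28 through 2021-12-03.

2021-11-19 through 2021-11-21, 2021-11-28 through 2021-12-03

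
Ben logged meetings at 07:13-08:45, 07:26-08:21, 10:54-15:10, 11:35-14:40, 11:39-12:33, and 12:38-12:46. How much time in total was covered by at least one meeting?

Merged: 07:13–08:45, 10:54–15:10.
Lengths: 1 h 32 min + 4 h 16 min = 5 h 48 min.

5 h 48 min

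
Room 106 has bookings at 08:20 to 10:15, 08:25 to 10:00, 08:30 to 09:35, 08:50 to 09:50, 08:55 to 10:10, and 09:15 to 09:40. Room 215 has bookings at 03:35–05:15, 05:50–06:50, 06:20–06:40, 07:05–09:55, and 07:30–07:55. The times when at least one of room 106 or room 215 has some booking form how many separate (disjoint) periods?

3

Merge the first list: 08:20–10:15.
Merge the second list: 03:35–05:15, 05:50–06:50, 07:05–09:55.
A ∪ B = 03:35–05:15, 05:50–06:50, 07:05–10:15.
That is 3 disjoint pieces.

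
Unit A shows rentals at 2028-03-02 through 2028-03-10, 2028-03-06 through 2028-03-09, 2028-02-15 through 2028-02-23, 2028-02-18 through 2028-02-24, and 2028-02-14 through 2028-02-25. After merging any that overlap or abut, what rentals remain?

Sort by start: 2028-02-14 through 2028-02-25, 2028-02-15 through 2028-02-23, 2028-02-18 through 2028-02-24, 2028-03-02 through 2028-03-10, 2028-03-06 through 2028-03-09.
2028-02-15 through 2028-02-23 overlaps/touches 2028-02-14 through 2028-02-25 → extend to 2028-02-14 through 2028-02-25.
2028-02-18 through 2028-02-24 overlaps/touches 2028-02-14 through 2028-02-25 → extend to 2028-02-14 through 2028-02-25.
2028-03-02 through 2028-03-10 is disjoint → start new block.
2028-03-06 through 2028-03-09 overlaps/touches 2028-03-02 through 2028-03-10 → extend to 2028-03-02 through 2028-03-10.

2028-02-14 through 2028-02-25, 2028-03-02 through 2028-03-10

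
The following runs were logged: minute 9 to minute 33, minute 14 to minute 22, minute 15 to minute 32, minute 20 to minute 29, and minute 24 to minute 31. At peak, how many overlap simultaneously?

Walk the sorted start/end points keeping a running depth.
The depth first hits 4 at minute 20.

4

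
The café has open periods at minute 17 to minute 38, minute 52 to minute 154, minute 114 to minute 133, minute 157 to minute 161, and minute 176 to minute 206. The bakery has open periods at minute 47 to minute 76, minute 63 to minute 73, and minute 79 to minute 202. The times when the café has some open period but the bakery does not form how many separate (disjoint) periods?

3

A, merged: minute 17 to minute 38, minute 52 to minute 154, minute 157 to minute 161, minute 176 to minute 206.
B, merged: minute 47 to minute 76, minute 79 to minute 202.
A \ B = minute 17 to minute 38, minute 76 to minute 79, minute 202 to minute 206.
That is 3 disjoint pieces.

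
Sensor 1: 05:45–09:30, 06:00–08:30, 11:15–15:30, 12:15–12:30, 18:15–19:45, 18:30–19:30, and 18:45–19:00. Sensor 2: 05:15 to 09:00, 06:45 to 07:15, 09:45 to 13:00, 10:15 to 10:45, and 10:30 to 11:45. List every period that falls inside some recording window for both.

Merge the first list: 05:45-09:30, 11:15-15:30, 18:15-19:45.
Merge the second list: 05:15-09:00, 09:45-13:00.
05:45-09:30 ∩ B → 05:45-09:00.
11:15-15:30 ∩ B → 11:15-13:00.
18:15-19:45 meets no B interval.

05:45-09:00, 11:15-13:00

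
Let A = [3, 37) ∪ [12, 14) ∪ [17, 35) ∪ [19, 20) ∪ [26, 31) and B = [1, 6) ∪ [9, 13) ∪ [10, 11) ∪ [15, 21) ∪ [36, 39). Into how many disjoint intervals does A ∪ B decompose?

First set merges to [3, 37).
Second set merges to [1, 6), [9, 13), [15, 21), [36, 39).
A ∪ B = [1, 39).
That is 1 disjoint piece.

1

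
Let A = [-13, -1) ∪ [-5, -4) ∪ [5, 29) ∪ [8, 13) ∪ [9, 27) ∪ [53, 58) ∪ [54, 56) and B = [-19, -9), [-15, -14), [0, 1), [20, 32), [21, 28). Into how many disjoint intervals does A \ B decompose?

Merge the first list: [-13, -1), [5, 29), [53, 58).
Merge the second list: [-19, -9), [0, 1), [20, 32).
A \ B = [-9, -1), [5, 20), [53, 58).
That is 3 disjoint pieces.

3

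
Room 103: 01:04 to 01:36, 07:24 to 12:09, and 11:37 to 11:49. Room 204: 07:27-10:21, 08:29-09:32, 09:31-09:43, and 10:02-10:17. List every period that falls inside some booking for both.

First set merges to 01:04-01:36, 07:24-12:09.
Second set merges to 07:27-10:21.
01:04-01:36 meets no B interval.
07:24-12:09 ∩ B → 07:27-10:21.

07:27-10:21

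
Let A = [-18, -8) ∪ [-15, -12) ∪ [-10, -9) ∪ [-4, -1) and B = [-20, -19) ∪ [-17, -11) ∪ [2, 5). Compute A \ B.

[-18, -17) ∪ [-11, -8) ∪ [-4, -1)

Merge the first list: [-18, -8), [-4, -1).
[-18, -8) \ B = [-18, -17), [-11, -8).
[-4, -1): nothing removed.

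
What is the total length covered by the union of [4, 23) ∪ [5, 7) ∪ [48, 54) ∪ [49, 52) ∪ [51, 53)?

Merged: [4, 23), [48, 54).
Lengths: 19 + 6 = 25.

25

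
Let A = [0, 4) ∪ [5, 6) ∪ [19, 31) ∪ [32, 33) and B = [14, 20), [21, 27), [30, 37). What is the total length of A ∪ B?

28

A ∪ B = [0, 4), [5, 6), [14, 37).
Total: 4 + 1 + 23 = 28.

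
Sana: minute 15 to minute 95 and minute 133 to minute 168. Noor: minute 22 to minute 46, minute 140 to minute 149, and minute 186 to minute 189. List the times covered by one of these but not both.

minute 15 to minute 22, minute 46 to minute 95, minute 133 to minute 140, minute 149 to minute 168, minute 186 to minute 189

Only in the first: minute 15 to minute 22, minute 46 to minute 95, minute 133 to minute 140, minute 149 to minute 168.
Only in the second: minute 186 to minute 189.
Together these are the periods covered by exactly one.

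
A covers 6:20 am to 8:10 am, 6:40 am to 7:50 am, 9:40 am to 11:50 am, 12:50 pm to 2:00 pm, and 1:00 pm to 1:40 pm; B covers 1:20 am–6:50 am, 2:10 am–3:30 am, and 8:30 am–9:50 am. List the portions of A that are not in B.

First set merges to 6:20 am–8:10 am, 9:40 am–11:50 am, 12:50 pm–2:00 pm.
Second set merges to 1:20 am–6:50 am, 8:30 am–9:50 am.
6:20 am–8:10 am minus B → 6:50 am–8:10 am.
9:40 am–11:50 am minus B → 9:50 am–11:50 am.
12:50 pm–2:00 pm: no B overlap → unchanged.

6:50 am–8:10 am, 9:50 am–11:50 am, 12:50 pm–2:00 pm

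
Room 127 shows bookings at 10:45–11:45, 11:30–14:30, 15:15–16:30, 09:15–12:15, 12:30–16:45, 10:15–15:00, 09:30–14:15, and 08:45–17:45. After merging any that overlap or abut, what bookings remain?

08:45–17:45

Sort by start: 08:45–17:45, 09:15–12:15, 09:30–14:15, 10:15–15:00, 10:45–11:45, 11:30–14:30, 12:30–16:45, 15:15–16:30.
09:15–12:15 overlaps/touches 08:45–17:45 → extend to 08:45–17:45.
09:30–14:15 overlaps/touches 08:45–17:45 → extend to 08:45–17:45.
10:15–15:00 overlaps/touches 08:45–17:45 → extend to 08:45–17:45.
10:45–11:45 overlaps/touches 08:45–17:45 → extend to 08:45–17:45.
11:30–14:30 overlaps/touches 08:45–17:45 → extend to 08:45–17:45.
12:30–16:45 overlaps/touches 08:45–17:45 → extend to 08:45–17:45.
15:15–16:30 overlaps/touches 08:45–17:45 → extend to 08:45–17:45.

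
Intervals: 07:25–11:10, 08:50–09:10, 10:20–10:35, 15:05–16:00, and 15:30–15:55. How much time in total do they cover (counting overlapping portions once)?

Merged: 07:25–11:10, 15:05–16:00.
Lengths: 3 h 45 min + 55 min = 4 h 40 min.

4 h 40 min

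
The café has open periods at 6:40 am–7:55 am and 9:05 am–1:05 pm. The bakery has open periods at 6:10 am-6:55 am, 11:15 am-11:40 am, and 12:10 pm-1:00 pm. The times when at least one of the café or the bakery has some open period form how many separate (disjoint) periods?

A ∪ B = 6:10 am–7:55 am, 9:05 am–1:05 pm.
That is 2 disjoint pieces.

2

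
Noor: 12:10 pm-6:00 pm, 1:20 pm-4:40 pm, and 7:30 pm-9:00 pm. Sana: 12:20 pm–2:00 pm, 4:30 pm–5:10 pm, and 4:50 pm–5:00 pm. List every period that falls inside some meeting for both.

12:20 pm-2:00 pm, 4:30 pm-5:10 pm

First set merges to 12:10 pm-6:00 pm, 7:30 pm-9:00 pm.
Second set merges to 12:20 pm-2:00 pm, 4:30 pm-5:10 pm.
12:10 pm-6:00 pm overlaps B on 12:20 pm-2:00 pm, 4:30 pm-5:10 pm.
7:30 pm-9:00 pm falls entirely outside B.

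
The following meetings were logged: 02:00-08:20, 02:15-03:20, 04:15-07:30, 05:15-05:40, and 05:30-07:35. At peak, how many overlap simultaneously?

Walk the sorted start/end points keeping a running depth.
The depth first hits 4 at 05:30.

4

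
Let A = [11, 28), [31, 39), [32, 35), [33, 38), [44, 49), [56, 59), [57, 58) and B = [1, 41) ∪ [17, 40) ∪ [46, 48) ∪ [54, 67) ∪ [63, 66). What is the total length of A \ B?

First set merges to [11, 28), [31, 39), [44, 49), [56, 59).
Second set merges to [1, 41), [46, 48), [54, 67).
A \ B = [44, 46), [48, 49).
Total: 2 + 1 = 3.

3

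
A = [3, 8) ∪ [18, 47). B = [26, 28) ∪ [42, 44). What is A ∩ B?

[26, 28) ∪ [42, 44)

[3, 8) meets no B interval.
[18, 47) ∩ B → [26, 28), [42, 44).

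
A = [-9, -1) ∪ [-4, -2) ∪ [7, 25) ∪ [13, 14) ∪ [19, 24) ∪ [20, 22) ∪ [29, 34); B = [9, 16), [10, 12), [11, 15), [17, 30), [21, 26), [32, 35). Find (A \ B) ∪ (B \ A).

A, merged: [-9, -1), [7, 25), [29, 34).
B, merged: [9, 16), [17, 30), [32, 35).
Only in the first: [-9, -1), [7, 9), [16, 17), [30, 32).
Only in the second: [25, 29), [34, 35).
Together these are the periods covered by exactly one.

[-9, -1) ∪ [7, 9) ∪ [16, 17) ∪ [25, 29) ∪ [30, 32) ∪ [34, 35)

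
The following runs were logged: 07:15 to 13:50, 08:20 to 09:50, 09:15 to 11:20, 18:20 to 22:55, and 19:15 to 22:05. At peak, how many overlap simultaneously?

Walk the sorted start/end points keeping a running depth.
The depth first hits 3 at 09:15.

3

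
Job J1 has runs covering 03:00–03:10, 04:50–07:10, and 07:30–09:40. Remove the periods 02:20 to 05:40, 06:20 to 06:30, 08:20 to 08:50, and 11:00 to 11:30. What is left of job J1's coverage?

03:00–03:10 lies entirely inside B → drops out.
04:50–07:10 with B removed leaves 05:40–06:20, 06:30–07:10.
07:30–09:40 with B removed leaves 07:30–08:20, 08:50–09:40.

05:40–06:20, 06:30–07:10, 07:30–08:20, 08:50–09:40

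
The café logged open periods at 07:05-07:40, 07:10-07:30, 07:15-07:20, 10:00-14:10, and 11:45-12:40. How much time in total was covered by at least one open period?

Merged: 07:05–07:40, 10:00–14:10.
Lengths: 35 min + 4 h 10 min = 4 h 45 min.

4 h 45 min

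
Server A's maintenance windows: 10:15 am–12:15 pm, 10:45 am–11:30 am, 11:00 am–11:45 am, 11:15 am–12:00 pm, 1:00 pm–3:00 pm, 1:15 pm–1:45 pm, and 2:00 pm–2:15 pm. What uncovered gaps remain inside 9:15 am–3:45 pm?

After merging, the occupied span is 10:15 am–12:15 pm, 1:00 pm–3:00 pm.
Gaps within 9:15 am–3:45 pm: 9:15 am–10:15 am, 12:15 pm–1:00 pm, 3:00 pm–3:45 pm.

9:15 am–10:15 am, 12:15 pm–1:00 pm, 3:00 pm–3:45 pm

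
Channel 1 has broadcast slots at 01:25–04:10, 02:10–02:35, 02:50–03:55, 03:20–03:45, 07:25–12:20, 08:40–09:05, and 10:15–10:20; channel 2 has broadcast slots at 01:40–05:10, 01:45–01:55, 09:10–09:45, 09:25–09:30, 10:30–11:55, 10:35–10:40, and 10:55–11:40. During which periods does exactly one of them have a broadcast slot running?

01:25-01:40, 04:10-05:10, 07:25-09:10, 09:45-10:30, 11:55-12:20

A, merged: 01:25-04:10, 07:25-12:20.
B, merged: 01:40-05:10, 09:10-09:45, 10:30-11:55.
A but not B: 01:25-01:40, 07:25-09:10, 09:45-10:30, 11:55-12:20.
B but not A: 04:10-05:10.
Combining gives A △ B.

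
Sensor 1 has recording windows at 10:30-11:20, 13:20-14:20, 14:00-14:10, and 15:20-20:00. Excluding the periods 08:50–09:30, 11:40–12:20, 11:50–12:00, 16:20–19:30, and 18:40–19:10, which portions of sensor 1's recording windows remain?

Merge the first list: 10:30–11:20, 13:20–14:20, 15:20–20:00.
Merge the second list: 08:50–09:30, 11:40–12:20, 16:20–19:30.
10:30–11:20: no B overlap → unchanged.
13:20–14:20: no B overlap → unchanged.
15:20–20:00 minus B → 15:20–16:20, 19:30–20:00.

10:30–11:20, 13:20–14:20, 15:20–16:20, 19:30–20:00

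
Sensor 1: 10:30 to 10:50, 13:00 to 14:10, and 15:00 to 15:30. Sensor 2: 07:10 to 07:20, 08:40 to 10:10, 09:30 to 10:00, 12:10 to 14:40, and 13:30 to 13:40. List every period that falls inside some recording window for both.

13:00-14:10

B, merged: 07:10-07:20, 08:40-10:10, 12:10-14:40.
10:30-10:50 falls entirely outside B.
13:00-14:10 overlaps B on 13:00-14:10.
15:00-15:30 falls entirely outside B.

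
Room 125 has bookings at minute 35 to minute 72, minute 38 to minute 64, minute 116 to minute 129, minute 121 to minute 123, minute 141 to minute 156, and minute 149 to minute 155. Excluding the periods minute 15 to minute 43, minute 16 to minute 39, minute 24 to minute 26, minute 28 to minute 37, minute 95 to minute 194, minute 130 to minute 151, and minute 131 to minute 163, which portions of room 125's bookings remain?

minute 43 to minute 72

A, merged: minute 35 to minute 72, minute 116 to minute 129, minute 141 to minute 156.
B, merged: minute 15 to minute 43, minute 95 to minute 194.
minute 35 to minute 72 \ B = minute 43 to minute 72.
minute 116 to minute 129: entirely removed.
minute 141 to minute 156: entirely removed.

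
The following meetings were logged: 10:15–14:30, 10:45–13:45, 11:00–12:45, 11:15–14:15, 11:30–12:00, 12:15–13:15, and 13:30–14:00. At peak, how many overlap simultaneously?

Walk the sorted start/end points keeping a running depth.
The depth first hits 5 at 11:30.

5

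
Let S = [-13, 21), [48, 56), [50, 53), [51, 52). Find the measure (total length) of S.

42

Merged: [-13, 21), [48, 56).
Lengths: 34 + 8 = 42.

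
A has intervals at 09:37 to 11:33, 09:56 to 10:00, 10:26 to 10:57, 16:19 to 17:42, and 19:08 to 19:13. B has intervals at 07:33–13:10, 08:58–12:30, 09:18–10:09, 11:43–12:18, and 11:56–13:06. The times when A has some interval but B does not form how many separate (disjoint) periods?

A, merged: 09:37-11:33, 16:19-17:42, 19:08-19:13.
B, merged: 07:33-13:10.
A \ B = 16:19-17:42, 19:08-19:13.
That is 2 disjoint pieces.

2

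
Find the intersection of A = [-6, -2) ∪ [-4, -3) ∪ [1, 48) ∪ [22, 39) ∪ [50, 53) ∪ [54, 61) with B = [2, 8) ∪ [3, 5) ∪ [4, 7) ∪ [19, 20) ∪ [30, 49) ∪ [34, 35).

[2, 8) ∪ [19, 20) ∪ [30, 48)

A, merged: [-6, -2), [1, 48), [50, 53), [54, 61).
B, merged: [2, 8), [19, 20), [30, 49).
[-6, -2) meets no B interval.
[1, 48) ∩ B → [2, 8), [19, 20), [30, 48).
[50, 53) meets no B interval.
[54, 61) meets no B interval.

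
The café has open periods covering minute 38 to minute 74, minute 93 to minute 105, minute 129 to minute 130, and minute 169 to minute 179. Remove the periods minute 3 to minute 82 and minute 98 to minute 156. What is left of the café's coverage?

minute 38 to minute 74 lies entirely inside B → drops out.
minute 93 to minute 105 with B removed leaves minute 93 to minute 98.
minute 129 to minute 130 lies entirely inside B → drops out.
minute 169 to minute 179 is untouched.

minute 93 to minute 98, minute 169 to minute 179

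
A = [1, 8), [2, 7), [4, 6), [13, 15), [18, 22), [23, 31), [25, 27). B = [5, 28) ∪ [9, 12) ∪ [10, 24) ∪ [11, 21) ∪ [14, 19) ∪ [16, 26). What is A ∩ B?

[5, 8) ∪ [13, 15) ∪ [18, 22) ∪ [23, 28)

First set merges to [1, 8), [13, 15), [18, 22), [23, 31).
Second set merges to [5, 28).
[1, 8) overlaps B on [5, 8).
[13, 15) overlaps B on [13, 15).
[18, 22) overlaps B on [18, 22).
[23, 31) overlaps B on [23, 28).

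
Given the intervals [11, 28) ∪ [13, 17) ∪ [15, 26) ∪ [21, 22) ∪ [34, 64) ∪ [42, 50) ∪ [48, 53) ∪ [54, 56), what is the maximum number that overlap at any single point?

3

Walk the sorted start/end points keeping a running depth.
The depth first hits 3 at 15.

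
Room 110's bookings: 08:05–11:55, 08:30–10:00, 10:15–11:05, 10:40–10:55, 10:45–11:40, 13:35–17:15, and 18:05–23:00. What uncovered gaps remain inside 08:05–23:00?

11:55-13:35, 17:15-18:05

The merged coverage is 08:05-11:55, 13:35-17:15, 18:05-23:00.
Uncovered inside 08:05-23:00: 11:55-13:35, 17:15-18:05.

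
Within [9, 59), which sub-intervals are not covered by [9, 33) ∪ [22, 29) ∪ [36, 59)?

[33, 36)

Covered (merged): [9, 33), [36, 59).
Uncovered inside [9, 59): [33, 36).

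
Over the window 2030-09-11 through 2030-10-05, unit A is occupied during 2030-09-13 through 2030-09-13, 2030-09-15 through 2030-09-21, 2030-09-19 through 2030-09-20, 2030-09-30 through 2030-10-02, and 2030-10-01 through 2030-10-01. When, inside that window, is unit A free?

After merging, the occupied span is 2030-09-13 through 2030-09-13, 2030-09-15 through 2030-09-21, 2030-09-30 through 2030-10-02.
Uncovered inside 2030-09-11 through 2030-10-05: 2030-09-11 through 2030-09-12, 2030-09-14 through 2030-09-14, 2030-09-22 through 2030-09-29, 2030-10-03 through 2030-10-05.

2030-09-11 through 2030-09-12, 2030-09-14 through 2030-09-14, 2030-09-22 through 2030-09-29, 2030-10-03 through 2030-10-05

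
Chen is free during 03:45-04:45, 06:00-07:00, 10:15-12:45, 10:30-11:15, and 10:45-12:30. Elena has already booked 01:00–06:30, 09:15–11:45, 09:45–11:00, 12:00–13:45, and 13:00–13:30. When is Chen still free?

06:30-07:00, 11:45-12:00

Merge the first list: 03:45-04:45, 06:00-07:00, 10:15-12:45.
Merge the second list: 01:00-06:30, 09:15-11:45, 12:00-13:45.
03:45-04:45: entirely removed.
06:00-07:00 \ B = 06:30-07:00.
10:15-12:45 \ B = 11:45-12:00.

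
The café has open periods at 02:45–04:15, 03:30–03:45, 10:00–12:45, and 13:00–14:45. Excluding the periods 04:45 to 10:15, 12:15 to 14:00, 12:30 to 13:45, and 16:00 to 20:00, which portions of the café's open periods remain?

Merge the first list: 02:45–04:15, 10:00–12:45, 13:00–14:45.
Merge the second list: 04:45–10:15, 12:15–14:00, 16:00–20:00.
02:45–04:15: no B overlap → unchanged.
10:00–12:45 minus B → 10:15–12:15.
13:00–14:45 minus B → 14:00–14:45.

02:45–04:15, 10:15–12:15, 14:00–14:45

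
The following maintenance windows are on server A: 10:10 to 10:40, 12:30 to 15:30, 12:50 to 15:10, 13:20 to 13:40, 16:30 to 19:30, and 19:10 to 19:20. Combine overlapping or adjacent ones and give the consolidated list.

10:10-10:40, 12:30-15:30, 16:30-19:30

12:30-15:30 is disjoint → start new block.
12:50-15:10 overlaps/touches 12:30-15:30 → extend to 12:30-15:30.
13:20-13:40 overlaps/touches 12:30-15:30 → extend to 12:30-15:30.
16:30-19:30 is disjoint → start new block.
19:10-19:20 overlaps/touches 16:30-19:30 → extend to 16:30-19:30.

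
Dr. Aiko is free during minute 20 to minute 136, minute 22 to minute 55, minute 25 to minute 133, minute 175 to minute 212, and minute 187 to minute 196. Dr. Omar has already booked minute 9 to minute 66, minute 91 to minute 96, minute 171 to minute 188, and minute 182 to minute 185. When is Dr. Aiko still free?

minute 66 to minute 91, minute 96 to minute 136, minute 188 to minute 212

First set merges to minute 20 to minute 136, minute 175 to minute 212.
Second set merges to minute 9 to minute 66, minute 91 to minute 96, minute 171 to minute 188.
minute 20 to minute 136 with B removed leaves minute 66 to minute 91, minute 96 to minute 136.
minute 175 to minute 212 with B removed leaves minute 188 to minute 212.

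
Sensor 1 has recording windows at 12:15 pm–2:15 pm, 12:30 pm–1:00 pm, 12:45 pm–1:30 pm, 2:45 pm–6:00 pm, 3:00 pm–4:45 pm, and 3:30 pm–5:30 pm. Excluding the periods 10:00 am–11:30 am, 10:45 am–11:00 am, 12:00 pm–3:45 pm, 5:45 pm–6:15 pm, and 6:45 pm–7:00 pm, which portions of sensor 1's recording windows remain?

A, merged: 12:15 pm-2:15 pm, 2:45 pm-6:00 pm.
B, merged: 10:00 am-11:30 am, 12:00 pm-3:45 pm, 5:45 pm-6:15 pm, 6:45 pm-7:00 pm.
12:15 pm-2:15 pm: entirely removed.
2:45 pm-6:00 pm \ B = 3:45 pm-5:45 pm.

3:45 pm-5:45 pm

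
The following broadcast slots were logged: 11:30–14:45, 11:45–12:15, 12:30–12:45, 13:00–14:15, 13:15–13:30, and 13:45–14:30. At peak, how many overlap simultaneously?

3

Walk the sorted start/end points keeping a running depth.
The depth first hits 3 at 13:15.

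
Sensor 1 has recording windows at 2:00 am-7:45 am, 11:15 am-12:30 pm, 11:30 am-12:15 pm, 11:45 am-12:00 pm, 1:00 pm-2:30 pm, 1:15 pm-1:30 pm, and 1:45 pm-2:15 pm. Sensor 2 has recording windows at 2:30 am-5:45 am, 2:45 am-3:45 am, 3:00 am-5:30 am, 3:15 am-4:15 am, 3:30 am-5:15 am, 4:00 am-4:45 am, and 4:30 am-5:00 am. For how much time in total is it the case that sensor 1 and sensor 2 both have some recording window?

3 h 15 min

Merge the first list: 2:00 am-7:45 am, 11:15 am-12:30 pm, 1:00 pm-2:30 pm.
Merge the second list: 2:30 am-5:45 am.
A ∩ B = 2:30 am-5:45 am.
Total: 3 h 15 min.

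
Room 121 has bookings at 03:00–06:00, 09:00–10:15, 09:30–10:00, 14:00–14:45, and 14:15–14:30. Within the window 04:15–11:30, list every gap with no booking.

Covered (merged): 03:00-06:00, 09:00-10:15, 14:00-14:45.
Uncovered inside 04:15-11:30: 06:00-09:00, 10:15-11:30.

06:00-09:00, 10:15-11:30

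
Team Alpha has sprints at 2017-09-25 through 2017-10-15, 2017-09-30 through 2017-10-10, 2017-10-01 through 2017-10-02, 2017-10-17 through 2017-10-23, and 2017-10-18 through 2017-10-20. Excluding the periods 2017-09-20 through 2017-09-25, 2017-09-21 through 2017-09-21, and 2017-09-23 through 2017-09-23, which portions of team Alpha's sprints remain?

A, merged: 2017-09-25 through 2017-10-15, 2017-10-17 through 2017-10-23.
B, merged: 2017-09-20 through 2017-09-25.
2017-09-25 through 2017-10-15 minus B → 2017-09-26 through 2017-10-15.
2017-10-17 through 2017-10-23: no B overlap → unchanged.

2017-09-26 through 2017-10-15, 2017-10-17 through 2017-10-23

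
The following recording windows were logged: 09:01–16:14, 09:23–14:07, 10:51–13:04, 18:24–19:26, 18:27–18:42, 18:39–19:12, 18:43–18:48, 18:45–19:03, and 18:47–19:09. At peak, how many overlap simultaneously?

Walk the sorted start/end points keeping a running depth.
The depth first hits 5 at 18:47.

5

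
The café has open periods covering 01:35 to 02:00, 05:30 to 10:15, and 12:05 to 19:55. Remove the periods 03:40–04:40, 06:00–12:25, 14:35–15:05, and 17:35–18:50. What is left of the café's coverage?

01:35-02:00: no B overlap → unchanged.
05:30-10:15 minus B → 05:30-06:00.
12:05-19:55 minus B → 12:25-14:35, 15:05-17:35, 18:50-19:55.

01:35-02:00, 05:30-06:00, 12:25-14:35, 15:05-17:35, 18:50-19:55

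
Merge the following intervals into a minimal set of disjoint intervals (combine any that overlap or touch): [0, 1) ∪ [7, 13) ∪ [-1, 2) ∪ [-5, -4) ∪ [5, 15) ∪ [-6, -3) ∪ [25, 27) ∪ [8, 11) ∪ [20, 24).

Sort by start: [-6, -3), [-5, -4), [-1, 2), [0, 1), [5, 15), [7, 13), [8, 11), [20, 24), [25, 27).
[-5, -4) overlaps/touches [-6, -3) → extend to [-6, -3).
[-1, 2) is disjoint → start new block.
[0, 1) overlaps/touches [-1, 2) → extend to [-1, 2).
[5, 15) is disjoint → start new block.
[7, 13) overlaps/touches [5, 15) → extend to [5, 15).
[8, 11) overlaps/touches [5, 15) → extend to [5, 15).
[20, 24) is disjoint → start new block.
[25, 27) is disjoint → start new block.

[-6, -3) ∪ [-1, 2) ∪ [5, 15) ∪ [20, 24) ∪ [25, 27)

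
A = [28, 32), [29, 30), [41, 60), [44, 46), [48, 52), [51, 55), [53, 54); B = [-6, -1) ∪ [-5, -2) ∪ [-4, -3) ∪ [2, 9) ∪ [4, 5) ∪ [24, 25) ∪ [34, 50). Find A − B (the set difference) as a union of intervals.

[28, 32) ∪ [50, 60)

First set merges to [28, 32), [41, 60).
Second set merges to [-6, -1), [2, 9), [24, 25), [34, 50).
[28, 32) is untouched.
[41, 60) with B removed leaves [50, 60).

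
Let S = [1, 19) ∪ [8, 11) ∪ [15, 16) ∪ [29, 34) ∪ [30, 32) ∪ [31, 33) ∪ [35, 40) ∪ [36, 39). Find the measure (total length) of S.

28

Merged: [1, 19), [29, 34), [35, 40).
Lengths: 18 + 5 + 5 = 28.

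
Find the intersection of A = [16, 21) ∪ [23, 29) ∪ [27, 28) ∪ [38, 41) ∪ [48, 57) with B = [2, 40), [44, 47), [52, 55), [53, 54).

[16, 21) ∪ [23, 29) ∪ [38, 40) ∪ [52, 55)

A, merged: [16, 21), [23, 29), [38, 41), [48, 57).
B, merged: [2, 40), [44, 47), [52, 55).
[16, 21) overlaps B on [16, 21).
[23, 29) overlaps B on [23, 29).
[38, 41) overlaps B on [38, 40).
[48, 57) overlaps B on [52, 55).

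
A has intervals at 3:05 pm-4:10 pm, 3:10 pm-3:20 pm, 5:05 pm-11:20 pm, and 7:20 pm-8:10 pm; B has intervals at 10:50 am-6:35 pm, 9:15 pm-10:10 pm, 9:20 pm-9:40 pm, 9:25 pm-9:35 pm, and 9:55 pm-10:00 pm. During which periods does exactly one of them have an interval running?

10:50 am-3:05 pm, 4:10 pm-5:05 pm, 6:35 pm-9:15 pm, 10:10 pm-11:20 pm

Merge the first list: 3:05 pm-4:10 pm, 5:05 pm-11:20 pm.
Merge the second list: 10:50 am-6:35 pm, 9:15 pm-10:10 pm.
Only in the first: 6:35 pm-9:15 pm, 10:10 pm-11:20 pm.
Only in the second: 10:50 am-3:05 pm, 4:10 pm-5:05 pm.
Together these are the periods covered by exactly one.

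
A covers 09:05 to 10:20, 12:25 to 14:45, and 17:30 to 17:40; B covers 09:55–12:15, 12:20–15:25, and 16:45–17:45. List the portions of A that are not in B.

09:05–10:20 minus B → 09:05–09:55.
12:25–14:45: fully covered by B → removed.
17:30–17:40: fully covered by B → removed.

09:05–09:55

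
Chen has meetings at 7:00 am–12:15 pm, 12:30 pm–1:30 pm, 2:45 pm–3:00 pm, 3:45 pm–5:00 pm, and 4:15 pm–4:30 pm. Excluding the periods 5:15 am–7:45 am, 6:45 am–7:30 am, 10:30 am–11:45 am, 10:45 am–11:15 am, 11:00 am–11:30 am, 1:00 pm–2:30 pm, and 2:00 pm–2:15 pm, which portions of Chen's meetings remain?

7:45 am-10:30 am, 11:45 am-12:15 pm, 12:30 pm-1:00 pm, 2:45 pm-3:00 pm, 3:45 pm-5:00 pm

A, merged: 7:00 am-12:15 pm, 12:30 pm-1:30 pm, 2:45 pm-3:00 pm, 3:45 pm-5:00 pm.
B, merged: 5:15 am-7:45 am, 10:30 am-11:45 am, 1:00 pm-2:30 pm.
7:00 am-12:15 pm with B removed leaves 7:45 am-10:30 am, 11:45 am-12:15 pm.
12:30 pm-1:30 pm with B removed leaves 12:30 pm-1:00 pm.
2:45 pm-3:00 pm is untouched.
3:45 pm-5:00 pm is untouched.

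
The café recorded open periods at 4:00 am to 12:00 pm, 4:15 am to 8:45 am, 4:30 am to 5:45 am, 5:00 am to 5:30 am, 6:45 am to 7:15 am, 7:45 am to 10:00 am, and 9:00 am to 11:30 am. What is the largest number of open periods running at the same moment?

4

Sweep endpoints in order; track running count of active intervals.
Peak of 4 reached at 5:00 am.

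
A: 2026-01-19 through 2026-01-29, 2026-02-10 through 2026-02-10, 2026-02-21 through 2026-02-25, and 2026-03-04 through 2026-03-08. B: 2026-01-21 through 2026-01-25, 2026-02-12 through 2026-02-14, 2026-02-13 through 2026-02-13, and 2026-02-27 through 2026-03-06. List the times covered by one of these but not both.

2026-01-19 through 2026-01-20, 2026-01-26 through 2026-01-29, 2026-02-10 through 2026-02-10, 2026-02-12 through 2026-02-14, 2026-02-21 through 2026-02-25, 2026-02-27 through 2026-03-03, 2026-03-07 through 2026-03-08

Second set merges to 2026-01-21 through 2026-01-25, 2026-02-12 through 2026-02-14, 2026-02-27 through 2026-03-06.
A but not B: 2026-01-19 through 2026-01-20, 2026-01-26 through 2026-01-29, 2026-02-10 through 2026-02-10, 2026-02-21 through 2026-02-25, 2026-03-07 through 2026-03-08.
B but not A: 2026-02-12 through 2026-02-14, 2026-02-27 through 2026-03-03.
Combining gives A △ B.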